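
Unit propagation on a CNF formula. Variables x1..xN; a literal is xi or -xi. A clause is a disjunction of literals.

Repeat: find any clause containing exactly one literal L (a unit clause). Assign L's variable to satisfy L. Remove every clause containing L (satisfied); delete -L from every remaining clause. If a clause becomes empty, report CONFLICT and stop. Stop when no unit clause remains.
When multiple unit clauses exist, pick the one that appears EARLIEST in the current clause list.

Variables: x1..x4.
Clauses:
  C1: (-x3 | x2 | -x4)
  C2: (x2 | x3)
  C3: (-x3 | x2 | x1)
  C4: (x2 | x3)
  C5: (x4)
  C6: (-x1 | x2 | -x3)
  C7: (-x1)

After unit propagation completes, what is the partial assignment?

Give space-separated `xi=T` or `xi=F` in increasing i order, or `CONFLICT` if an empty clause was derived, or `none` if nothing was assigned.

Answer: x1=F x4=T

Derivation:
unit clause [4] forces x4=T; simplify:
  drop -4 from [-3, 2, -4] -> [-3, 2]
  satisfied 1 clause(s); 6 remain; assigned so far: [4]
unit clause [-1] forces x1=F; simplify:
  drop 1 from [-3, 2, 1] -> [-3, 2]
  satisfied 2 clause(s); 4 remain; assigned so far: [1, 4]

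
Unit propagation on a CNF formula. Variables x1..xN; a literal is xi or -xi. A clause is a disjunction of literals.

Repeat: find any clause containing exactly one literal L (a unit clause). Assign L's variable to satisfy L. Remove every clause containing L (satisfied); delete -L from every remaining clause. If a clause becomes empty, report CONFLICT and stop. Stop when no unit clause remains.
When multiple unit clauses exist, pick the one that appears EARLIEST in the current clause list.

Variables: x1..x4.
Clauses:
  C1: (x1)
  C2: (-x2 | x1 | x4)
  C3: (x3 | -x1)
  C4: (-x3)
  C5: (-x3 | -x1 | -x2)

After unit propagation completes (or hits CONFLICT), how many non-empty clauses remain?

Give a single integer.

unit clause [1] forces x1=T; simplify:
  drop -1 from [3, -1] -> [3]
  drop -1 from [-3, -1, -2] -> [-3, -2]
  satisfied 2 clause(s); 3 remain; assigned so far: [1]
unit clause [3] forces x3=T; simplify:
  drop -3 from [-3] -> [] (empty!)
  drop -3 from [-3, -2] -> [-2]
  satisfied 1 clause(s); 2 remain; assigned so far: [1, 3]
CONFLICT (empty clause)

Answer: 1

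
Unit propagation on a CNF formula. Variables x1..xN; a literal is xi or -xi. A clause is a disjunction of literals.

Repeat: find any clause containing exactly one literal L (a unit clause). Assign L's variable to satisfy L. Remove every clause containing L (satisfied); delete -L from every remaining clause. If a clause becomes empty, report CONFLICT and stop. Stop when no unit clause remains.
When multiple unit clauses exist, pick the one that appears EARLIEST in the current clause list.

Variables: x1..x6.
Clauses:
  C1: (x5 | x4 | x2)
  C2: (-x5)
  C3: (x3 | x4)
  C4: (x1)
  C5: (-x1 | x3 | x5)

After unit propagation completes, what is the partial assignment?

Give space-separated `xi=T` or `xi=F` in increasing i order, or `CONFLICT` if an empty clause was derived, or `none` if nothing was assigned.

unit clause [-5] forces x5=F; simplify:
  drop 5 from [5, 4, 2] -> [4, 2]
  drop 5 from [-1, 3, 5] -> [-1, 3]
  satisfied 1 clause(s); 4 remain; assigned so far: [5]
unit clause [1] forces x1=T; simplify:
  drop -1 from [-1, 3] -> [3]
  satisfied 1 clause(s); 3 remain; assigned so far: [1, 5]
unit clause [3] forces x3=T; simplify:
  satisfied 2 clause(s); 1 remain; assigned so far: [1, 3, 5]

Answer: x1=T x3=T x5=F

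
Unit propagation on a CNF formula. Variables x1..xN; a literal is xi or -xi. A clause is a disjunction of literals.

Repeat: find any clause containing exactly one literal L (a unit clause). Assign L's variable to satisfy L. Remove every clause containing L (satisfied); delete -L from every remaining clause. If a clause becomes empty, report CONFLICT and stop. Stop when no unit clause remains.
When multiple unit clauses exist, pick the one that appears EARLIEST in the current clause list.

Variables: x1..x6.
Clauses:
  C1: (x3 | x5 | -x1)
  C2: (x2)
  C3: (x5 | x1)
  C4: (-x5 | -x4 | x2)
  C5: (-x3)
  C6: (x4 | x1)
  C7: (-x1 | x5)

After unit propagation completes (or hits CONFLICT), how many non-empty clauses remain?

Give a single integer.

Answer: 4

Derivation:
unit clause [2] forces x2=T; simplify:
  satisfied 2 clause(s); 5 remain; assigned so far: [2]
unit clause [-3] forces x3=F; simplify:
  drop 3 from [3, 5, -1] -> [5, -1]
  satisfied 1 clause(s); 4 remain; assigned so far: [2, 3]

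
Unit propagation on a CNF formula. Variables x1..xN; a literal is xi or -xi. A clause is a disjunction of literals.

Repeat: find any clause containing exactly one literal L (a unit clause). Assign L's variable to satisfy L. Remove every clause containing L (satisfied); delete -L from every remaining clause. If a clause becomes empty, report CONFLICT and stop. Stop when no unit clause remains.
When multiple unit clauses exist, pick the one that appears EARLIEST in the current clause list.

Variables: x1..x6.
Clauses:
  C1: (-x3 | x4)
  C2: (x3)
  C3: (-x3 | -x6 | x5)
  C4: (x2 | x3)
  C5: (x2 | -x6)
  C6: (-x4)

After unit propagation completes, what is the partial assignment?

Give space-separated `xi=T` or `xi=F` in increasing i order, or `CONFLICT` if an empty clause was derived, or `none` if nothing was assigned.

unit clause [3] forces x3=T; simplify:
  drop -3 from [-3, 4] -> [4]
  drop -3 from [-3, -6, 5] -> [-6, 5]
  satisfied 2 clause(s); 4 remain; assigned so far: [3]
unit clause [4] forces x4=T; simplify:
  drop -4 from [-4] -> [] (empty!)
  satisfied 1 clause(s); 3 remain; assigned so far: [3, 4]
CONFLICT (empty clause)

Answer: CONFLICT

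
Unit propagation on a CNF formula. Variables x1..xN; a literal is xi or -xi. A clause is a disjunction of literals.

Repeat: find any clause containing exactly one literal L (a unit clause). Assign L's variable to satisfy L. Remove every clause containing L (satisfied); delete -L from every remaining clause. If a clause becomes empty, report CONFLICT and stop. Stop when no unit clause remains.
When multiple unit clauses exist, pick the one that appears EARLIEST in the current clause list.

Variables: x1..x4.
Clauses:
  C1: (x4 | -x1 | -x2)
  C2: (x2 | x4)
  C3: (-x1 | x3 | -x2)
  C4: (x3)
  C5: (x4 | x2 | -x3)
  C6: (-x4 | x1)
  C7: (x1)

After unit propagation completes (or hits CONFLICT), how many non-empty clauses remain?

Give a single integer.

Answer: 3

Derivation:
unit clause [3] forces x3=T; simplify:
  drop -3 from [4, 2, -3] -> [4, 2]
  satisfied 2 clause(s); 5 remain; assigned so far: [3]
unit clause [1] forces x1=T; simplify:
  drop -1 from [4, -1, -2] -> [4, -2]
  satisfied 2 clause(s); 3 remain; assigned so far: [1, 3]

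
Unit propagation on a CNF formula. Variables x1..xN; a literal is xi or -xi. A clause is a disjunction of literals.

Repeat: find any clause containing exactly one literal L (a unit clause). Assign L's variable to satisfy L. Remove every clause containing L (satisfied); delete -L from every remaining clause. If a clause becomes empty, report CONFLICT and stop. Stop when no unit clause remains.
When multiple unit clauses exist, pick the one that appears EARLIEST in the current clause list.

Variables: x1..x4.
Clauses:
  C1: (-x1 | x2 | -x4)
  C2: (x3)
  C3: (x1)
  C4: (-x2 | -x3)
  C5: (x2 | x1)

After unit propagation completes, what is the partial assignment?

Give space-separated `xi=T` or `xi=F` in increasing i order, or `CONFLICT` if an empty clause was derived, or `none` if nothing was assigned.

Answer: x1=T x2=F x3=T x4=F

Derivation:
unit clause [3] forces x3=T; simplify:
  drop -3 from [-2, -3] -> [-2]
  satisfied 1 clause(s); 4 remain; assigned so far: [3]
unit clause [1] forces x1=T; simplify:
  drop -1 from [-1, 2, -4] -> [2, -4]
  satisfied 2 clause(s); 2 remain; assigned so far: [1, 3]
unit clause [-2] forces x2=F; simplify:
  drop 2 from [2, -4] -> [-4]
  satisfied 1 clause(s); 1 remain; assigned so far: [1, 2, 3]
unit clause [-4] forces x4=F; simplify:
  satisfied 1 clause(s); 0 remain; assigned so far: [1, 2, 3, 4]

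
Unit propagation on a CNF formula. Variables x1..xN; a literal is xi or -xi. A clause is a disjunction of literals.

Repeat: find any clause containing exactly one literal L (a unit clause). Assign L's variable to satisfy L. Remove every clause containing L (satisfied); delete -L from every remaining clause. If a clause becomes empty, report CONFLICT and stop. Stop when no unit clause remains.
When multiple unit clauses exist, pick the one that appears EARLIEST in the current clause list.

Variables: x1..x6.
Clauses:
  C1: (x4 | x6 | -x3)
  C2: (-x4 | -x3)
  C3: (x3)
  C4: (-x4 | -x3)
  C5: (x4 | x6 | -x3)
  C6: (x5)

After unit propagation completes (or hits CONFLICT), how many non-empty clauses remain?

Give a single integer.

unit clause [3] forces x3=T; simplify:
  drop -3 from [4, 6, -3] -> [4, 6]
  drop -3 from [-4, -3] -> [-4]
  drop -3 from [-4, -3] -> [-4]
  drop -3 from [4, 6, -3] -> [4, 6]
  satisfied 1 clause(s); 5 remain; assigned so far: [3]
unit clause [-4] forces x4=F; simplify:
  drop 4 from [4, 6] -> [6]
  drop 4 from [4, 6] -> [6]
  satisfied 2 clause(s); 3 remain; assigned so far: [3, 4]
unit clause [6] forces x6=T; simplify:
  satisfied 2 clause(s); 1 remain; assigned so far: [3, 4, 6]
unit clause [5] forces x5=T; simplify:
  satisfied 1 clause(s); 0 remain; assigned so far: [3, 4, 5, 6]

Answer: 0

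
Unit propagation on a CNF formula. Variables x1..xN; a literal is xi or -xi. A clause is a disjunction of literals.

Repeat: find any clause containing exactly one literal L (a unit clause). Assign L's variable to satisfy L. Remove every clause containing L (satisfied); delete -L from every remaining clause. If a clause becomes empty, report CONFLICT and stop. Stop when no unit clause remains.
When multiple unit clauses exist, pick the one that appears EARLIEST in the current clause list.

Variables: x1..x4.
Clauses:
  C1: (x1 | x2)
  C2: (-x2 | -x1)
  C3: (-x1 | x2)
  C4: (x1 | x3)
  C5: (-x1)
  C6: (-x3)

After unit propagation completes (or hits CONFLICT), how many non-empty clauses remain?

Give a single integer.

unit clause [-1] forces x1=F; simplify:
  drop 1 from [1, 2] -> [2]
  drop 1 from [1, 3] -> [3]
  satisfied 3 clause(s); 3 remain; assigned so far: [1]
unit clause [2] forces x2=T; simplify:
  satisfied 1 clause(s); 2 remain; assigned so far: [1, 2]
unit clause [3] forces x3=T; simplify:
  drop -3 from [-3] -> [] (empty!)
  satisfied 1 clause(s); 1 remain; assigned so far: [1, 2, 3]
CONFLICT (empty clause)

Answer: 0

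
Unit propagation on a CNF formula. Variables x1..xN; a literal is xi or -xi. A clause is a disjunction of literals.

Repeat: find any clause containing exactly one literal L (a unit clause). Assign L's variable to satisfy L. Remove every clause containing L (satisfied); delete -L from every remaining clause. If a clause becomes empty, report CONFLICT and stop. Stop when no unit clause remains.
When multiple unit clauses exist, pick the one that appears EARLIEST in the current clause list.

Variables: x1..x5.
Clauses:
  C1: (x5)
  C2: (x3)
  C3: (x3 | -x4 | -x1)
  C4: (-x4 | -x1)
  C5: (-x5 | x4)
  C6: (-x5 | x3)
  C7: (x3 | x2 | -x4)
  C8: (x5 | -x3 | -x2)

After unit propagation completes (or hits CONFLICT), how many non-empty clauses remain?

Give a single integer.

Answer: 0

Derivation:
unit clause [5] forces x5=T; simplify:
  drop -5 from [-5, 4] -> [4]
  drop -5 from [-5, 3] -> [3]
  satisfied 2 clause(s); 6 remain; assigned so far: [5]
unit clause [3] forces x3=T; simplify:
  satisfied 4 clause(s); 2 remain; assigned so far: [3, 5]
unit clause [4] forces x4=T; simplify:
  drop -4 from [-4, -1] -> [-1]
  satisfied 1 clause(s); 1 remain; assigned so far: [3, 4, 5]
unit clause [-1] forces x1=F; simplify:
  satisfied 1 clause(s); 0 remain; assigned so far: [1, 3, 4, 5]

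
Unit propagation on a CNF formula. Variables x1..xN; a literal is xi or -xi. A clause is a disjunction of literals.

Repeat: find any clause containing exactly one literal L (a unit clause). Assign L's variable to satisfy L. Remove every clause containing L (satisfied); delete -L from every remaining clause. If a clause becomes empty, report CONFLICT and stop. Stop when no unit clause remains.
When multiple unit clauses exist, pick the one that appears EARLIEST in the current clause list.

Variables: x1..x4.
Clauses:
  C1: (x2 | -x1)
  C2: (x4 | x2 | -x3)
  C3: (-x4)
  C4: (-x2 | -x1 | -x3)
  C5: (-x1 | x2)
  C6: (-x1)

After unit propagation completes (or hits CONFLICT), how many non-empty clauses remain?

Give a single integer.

Answer: 1

Derivation:
unit clause [-4] forces x4=F; simplify:
  drop 4 from [4, 2, -3] -> [2, -3]
  satisfied 1 clause(s); 5 remain; assigned so far: [4]
unit clause [-1] forces x1=F; simplify:
  satisfied 4 clause(s); 1 remain; assigned so far: [1, 4]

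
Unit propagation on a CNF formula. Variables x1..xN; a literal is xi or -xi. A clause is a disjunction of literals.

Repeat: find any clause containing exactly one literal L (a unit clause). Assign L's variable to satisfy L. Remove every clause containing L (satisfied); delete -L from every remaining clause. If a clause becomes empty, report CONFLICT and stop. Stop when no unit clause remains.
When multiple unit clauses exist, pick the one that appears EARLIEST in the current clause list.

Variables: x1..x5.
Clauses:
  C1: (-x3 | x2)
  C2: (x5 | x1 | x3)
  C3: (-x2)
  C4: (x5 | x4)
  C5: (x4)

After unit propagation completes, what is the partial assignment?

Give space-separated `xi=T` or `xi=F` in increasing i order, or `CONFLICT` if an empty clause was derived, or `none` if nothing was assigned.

Answer: x2=F x3=F x4=T

Derivation:
unit clause [-2] forces x2=F; simplify:
  drop 2 from [-3, 2] -> [-3]
  satisfied 1 clause(s); 4 remain; assigned so far: [2]
unit clause [-3] forces x3=F; simplify:
  drop 3 from [5, 1, 3] -> [5, 1]
  satisfied 1 clause(s); 3 remain; assigned so far: [2, 3]
unit clause [4] forces x4=T; simplify:
  satisfied 2 clause(s); 1 remain; assigned so far: [2, 3, 4]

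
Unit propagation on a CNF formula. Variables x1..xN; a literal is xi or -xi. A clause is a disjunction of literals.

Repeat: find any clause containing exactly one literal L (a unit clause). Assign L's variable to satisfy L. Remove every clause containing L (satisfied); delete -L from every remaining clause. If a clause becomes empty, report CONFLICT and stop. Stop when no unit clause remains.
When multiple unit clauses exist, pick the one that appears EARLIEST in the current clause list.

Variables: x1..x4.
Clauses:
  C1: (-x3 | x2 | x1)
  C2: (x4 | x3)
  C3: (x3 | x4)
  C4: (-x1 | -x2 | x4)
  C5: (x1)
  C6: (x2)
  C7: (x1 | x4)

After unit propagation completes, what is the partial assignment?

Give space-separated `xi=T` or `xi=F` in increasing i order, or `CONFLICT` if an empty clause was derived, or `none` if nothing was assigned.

Answer: x1=T x2=T x4=T

Derivation:
unit clause [1] forces x1=T; simplify:
  drop -1 from [-1, -2, 4] -> [-2, 4]
  satisfied 3 clause(s); 4 remain; assigned so far: [1]
unit clause [2] forces x2=T; simplify:
  drop -2 from [-2, 4] -> [4]
  satisfied 1 clause(s); 3 remain; assigned so far: [1, 2]
unit clause [4] forces x4=T; simplify:
  satisfied 3 clause(s); 0 remain; assigned so far: [1, 2, 4]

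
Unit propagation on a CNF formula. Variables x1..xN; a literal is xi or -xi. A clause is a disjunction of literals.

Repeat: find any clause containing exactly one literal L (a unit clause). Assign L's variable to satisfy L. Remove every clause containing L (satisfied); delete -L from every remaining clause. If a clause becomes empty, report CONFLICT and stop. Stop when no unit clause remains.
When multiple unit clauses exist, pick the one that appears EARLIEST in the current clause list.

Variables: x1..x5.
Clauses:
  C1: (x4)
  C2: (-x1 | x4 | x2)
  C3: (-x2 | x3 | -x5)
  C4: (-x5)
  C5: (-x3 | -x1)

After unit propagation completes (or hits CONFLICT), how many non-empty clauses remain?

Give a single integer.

unit clause [4] forces x4=T; simplify:
  satisfied 2 clause(s); 3 remain; assigned so far: [4]
unit clause [-5] forces x5=F; simplify:
  satisfied 2 clause(s); 1 remain; assigned so far: [4, 5]

Answer: 1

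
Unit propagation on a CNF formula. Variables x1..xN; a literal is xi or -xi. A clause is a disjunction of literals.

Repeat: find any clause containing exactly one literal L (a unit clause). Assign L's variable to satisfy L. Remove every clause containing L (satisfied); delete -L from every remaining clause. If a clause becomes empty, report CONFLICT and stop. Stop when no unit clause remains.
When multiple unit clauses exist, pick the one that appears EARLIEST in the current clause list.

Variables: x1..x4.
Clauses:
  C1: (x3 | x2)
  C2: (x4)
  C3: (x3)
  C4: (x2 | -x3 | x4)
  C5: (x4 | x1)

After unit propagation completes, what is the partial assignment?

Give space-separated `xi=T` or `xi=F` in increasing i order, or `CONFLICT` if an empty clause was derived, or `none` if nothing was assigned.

unit clause [4] forces x4=T; simplify:
  satisfied 3 clause(s); 2 remain; assigned so far: [4]
unit clause [3] forces x3=T; simplify:
  satisfied 2 clause(s); 0 remain; assigned so far: [3, 4]

Answer: x3=T x4=T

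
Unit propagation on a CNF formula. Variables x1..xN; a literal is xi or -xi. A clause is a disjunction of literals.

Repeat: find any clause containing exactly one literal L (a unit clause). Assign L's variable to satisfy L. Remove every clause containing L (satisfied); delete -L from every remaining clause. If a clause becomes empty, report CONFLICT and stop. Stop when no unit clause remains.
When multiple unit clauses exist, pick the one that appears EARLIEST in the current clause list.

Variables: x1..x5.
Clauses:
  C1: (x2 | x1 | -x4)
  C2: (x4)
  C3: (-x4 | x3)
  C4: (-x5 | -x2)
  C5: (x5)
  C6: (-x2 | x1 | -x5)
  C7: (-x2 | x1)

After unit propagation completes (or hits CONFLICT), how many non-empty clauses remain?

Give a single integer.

unit clause [4] forces x4=T; simplify:
  drop -4 from [2, 1, -4] -> [2, 1]
  drop -4 from [-4, 3] -> [3]
  satisfied 1 clause(s); 6 remain; assigned so far: [4]
unit clause [3] forces x3=T; simplify:
  satisfied 1 clause(s); 5 remain; assigned so far: [3, 4]
unit clause [5] forces x5=T; simplify:
  drop -5 from [-5, -2] -> [-2]
  drop -5 from [-2, 1, -5] -> [-2, 1]
  satisfied 1 clause(s); 4 remain; assigned so far: [3, 4, 5]
unit clause [-2] forces x2=F; simplify:
  drop 2 from [2, 1] -> [1]
  satisfied 3 clause(s); 1 remain; assigned so far: [2, 3, 4, 5]
unit clause [1] forces x1=T; simplify:
  satisfied 1 clause(s); 0 remain; assigned so far: [1, 2, 3, 4, 5]

Answer: 0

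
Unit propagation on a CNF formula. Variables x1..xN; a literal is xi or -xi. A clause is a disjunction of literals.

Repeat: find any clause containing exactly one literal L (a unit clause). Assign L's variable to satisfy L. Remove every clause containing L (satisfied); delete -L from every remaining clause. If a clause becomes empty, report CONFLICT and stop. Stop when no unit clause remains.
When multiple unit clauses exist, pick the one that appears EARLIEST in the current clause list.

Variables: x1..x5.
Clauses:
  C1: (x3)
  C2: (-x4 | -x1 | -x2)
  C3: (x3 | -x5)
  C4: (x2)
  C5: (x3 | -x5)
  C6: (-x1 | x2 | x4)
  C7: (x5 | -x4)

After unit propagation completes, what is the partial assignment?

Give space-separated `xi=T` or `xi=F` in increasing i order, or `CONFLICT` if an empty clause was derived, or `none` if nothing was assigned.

unit clause [3] forces x3=T; simplify:
  satisfied 3 clause(s); 4 remain; assigned so far: [3]
unit clause [2] forces x2=T; simplify:
  drop -2 from [-4, -1, -2] -> [-4, -1]
  satisfied 2 clause(s); 2 remain; assigned so far: [2, 3]

Answer: x2=T x3=T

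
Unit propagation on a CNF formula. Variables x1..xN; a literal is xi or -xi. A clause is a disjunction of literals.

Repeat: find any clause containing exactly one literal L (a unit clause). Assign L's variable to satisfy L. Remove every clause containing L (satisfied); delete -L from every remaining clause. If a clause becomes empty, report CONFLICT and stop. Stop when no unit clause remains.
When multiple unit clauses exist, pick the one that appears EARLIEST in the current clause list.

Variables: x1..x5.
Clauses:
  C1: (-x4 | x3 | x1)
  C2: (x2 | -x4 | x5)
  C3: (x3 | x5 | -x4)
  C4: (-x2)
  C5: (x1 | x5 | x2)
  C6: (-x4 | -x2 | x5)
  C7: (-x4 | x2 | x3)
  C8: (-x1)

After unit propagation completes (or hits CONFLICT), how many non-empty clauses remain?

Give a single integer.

unit clause [-2] forces x2=F; simplify:
  drop 2 from [2, -4, 5] -> [-4, 5]
  drop 2 from [1, 5, 2] -> [1, 5]
  drop 2 from [-4, 2, 3] -> [-4, 3]
  satisfied 2 clause(s); 6 remain; assigned so far: [2]
unit clause [-1] forces x1=F; simplify:
  drop 1 from [-4, 3, 1] -> [-4, 3]
  drop 1 from [1, 5] -> [5]
  satisfied 1 clause(s); 5 remain; assigned so far: [1, 2]
unit clause [5] forces x5=T; simplify:
  satisfied 3 clause(s); 2 remain; assigned so far: [1, 2, 5]

Answer: 2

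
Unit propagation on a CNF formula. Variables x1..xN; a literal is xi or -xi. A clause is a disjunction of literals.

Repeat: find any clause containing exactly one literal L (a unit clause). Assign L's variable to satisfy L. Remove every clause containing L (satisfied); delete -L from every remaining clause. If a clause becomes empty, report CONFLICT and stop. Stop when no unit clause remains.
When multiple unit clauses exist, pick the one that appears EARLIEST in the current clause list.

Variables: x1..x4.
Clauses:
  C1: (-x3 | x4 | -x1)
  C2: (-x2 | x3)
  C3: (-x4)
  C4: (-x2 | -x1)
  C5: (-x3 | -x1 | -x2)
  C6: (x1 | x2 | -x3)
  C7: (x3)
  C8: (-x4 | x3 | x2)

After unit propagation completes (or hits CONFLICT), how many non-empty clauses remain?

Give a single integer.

Answer: 0

Derivation:
unit clause [-4] forces x4=F; simplify:
  drop 4 from [-3, 4, -1] -> [-3, -1]
  satisfied 2 clause(s); 6 remain; assigned so far: [4]
unit clause [3] forces x3=T; simplify:
  drop -3 from [-3, -1] -> [-1]
  drop -3 from [-3, -1, -2] -> [-1, -2]
  drop -3 from [1, 2, -3] -> [1, 2]
  satisfied 2 clause(s); 4 remain; assigned so far: [3, 4]
unit clause [-1] forces x1=F; simplify:
  drop 1 from [1, 2] -> [2]
  satisfied 3 clause(s); 1 remain; assigned so far: [1, 3, 4]
unit clause [2] forces x2=T; simplify:
  satisfied 1 clause(s); 0 remain; assigned so far: [1, 2, 3, 4]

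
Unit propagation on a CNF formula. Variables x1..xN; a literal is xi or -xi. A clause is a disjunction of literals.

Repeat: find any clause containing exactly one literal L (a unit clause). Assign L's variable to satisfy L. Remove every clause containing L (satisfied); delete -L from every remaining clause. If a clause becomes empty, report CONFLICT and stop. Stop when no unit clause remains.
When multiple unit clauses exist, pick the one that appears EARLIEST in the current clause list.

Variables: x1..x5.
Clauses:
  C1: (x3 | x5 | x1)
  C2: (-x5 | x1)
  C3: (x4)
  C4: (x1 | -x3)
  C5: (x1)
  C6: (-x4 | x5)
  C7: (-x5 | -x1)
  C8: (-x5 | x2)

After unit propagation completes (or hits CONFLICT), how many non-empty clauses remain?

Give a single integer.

Answer: 1

Derivation:
unit clause [4] forces x4=T; simplify:
  drop -4 from [-4, 5] -> [5]
  satisfied 1 clause(s); 7 remain; assigned so far: [4]
unit clause [1] forces x1=T; simplify:
  drop -1 from [-5, -1] -> [-5]
  satisfied 4 clause(s); 3 remain; assigned so far: [1, 4]
unit clause [5] forces x5=T; simplify:
  drop -5 from [-5] -> [] (empty!)
  drop -5 from [-5, 2] -> [2]
  satisfied 1 clause(s); 2 remain; assigned so far: [1, 4, 5]
CONFLICT (empty clause)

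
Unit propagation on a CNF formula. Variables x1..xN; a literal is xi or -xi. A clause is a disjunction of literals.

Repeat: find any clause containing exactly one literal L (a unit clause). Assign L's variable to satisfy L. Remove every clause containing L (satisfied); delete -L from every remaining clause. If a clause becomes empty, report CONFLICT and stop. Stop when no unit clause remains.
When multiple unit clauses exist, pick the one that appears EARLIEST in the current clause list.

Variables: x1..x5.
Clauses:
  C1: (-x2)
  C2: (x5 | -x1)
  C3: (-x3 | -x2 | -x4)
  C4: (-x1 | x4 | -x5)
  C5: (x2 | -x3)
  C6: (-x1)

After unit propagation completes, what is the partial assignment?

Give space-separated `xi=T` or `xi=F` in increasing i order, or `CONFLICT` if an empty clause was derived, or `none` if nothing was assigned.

Answer: x1=F x2=F x3=F

Derivation:
unit clause [-2] forces x2=F; simplify:
  drop 2 from [2, -3] -> [-3]
  satisfied 2 clause(s); 4 remain; assigned so far: [2]
unit clause [-3] forces x3=F; simplify:
  satisfied 1 clause(s); 3 remain; assigned so far: [2, 3]
unit clause [-1] forces x1=F; simplify:
  satisfied 3 clause(s); 0 remain; assigned so far: [1, 2, 3]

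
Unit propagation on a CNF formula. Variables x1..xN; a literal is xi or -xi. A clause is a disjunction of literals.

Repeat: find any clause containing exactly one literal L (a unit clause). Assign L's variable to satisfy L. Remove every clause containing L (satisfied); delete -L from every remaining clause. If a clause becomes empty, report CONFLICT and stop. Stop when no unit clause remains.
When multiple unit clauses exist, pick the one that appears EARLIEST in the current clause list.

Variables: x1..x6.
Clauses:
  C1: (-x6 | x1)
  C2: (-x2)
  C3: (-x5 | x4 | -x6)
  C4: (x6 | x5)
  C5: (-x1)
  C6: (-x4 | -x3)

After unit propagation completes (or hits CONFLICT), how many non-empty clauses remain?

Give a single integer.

Answer: 1

Derivation:
unit clause [-2] forces x2=F; simplify:
  satisfied 1 clause(s); 5 remain; assigned so far: [2]
unit clause [-1] forces x1=F; simplify:
  drop 1 from [-6, 1] -> [-6]
  satisfied 1 clause(s); 4 remain; assigned so far: [1, 2]
unit clause [-6] forces x6=F; simplify:
  drop 6 from [6, 5] -> [5]
  satisfied 2 clause(s); 2 remain; assigned so far: [1, 2, 6]
unit clause [5] forces x5=T; simplify:
  satisfied 1 clause(s); 1 remain; assigned so far: [1, 2, 5, 6]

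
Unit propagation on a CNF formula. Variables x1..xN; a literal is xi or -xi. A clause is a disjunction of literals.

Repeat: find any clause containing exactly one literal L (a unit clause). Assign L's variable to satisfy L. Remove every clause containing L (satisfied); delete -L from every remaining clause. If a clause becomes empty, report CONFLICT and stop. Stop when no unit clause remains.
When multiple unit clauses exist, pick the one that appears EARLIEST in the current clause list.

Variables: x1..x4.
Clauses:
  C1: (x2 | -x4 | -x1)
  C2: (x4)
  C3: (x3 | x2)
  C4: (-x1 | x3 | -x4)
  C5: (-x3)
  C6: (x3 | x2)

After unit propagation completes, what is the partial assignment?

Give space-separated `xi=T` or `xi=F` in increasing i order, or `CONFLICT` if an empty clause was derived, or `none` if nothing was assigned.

unit clause [4] forces x4=T; simplify:
  drop -4 from [2, -4, -1] -> [2, -1]
  drop -4 from [-1, 3, -4] -> [-1, 3]
  satisfied 1 clause(s); 5 remain; assigned so far: [4]
unit clause [-3] forces x3=F; simplify:
  drop 3 from [3, 2] -> [2]
  drop 3 from [-1, 3] -> [-1]
  drop 3 from [3, 2] -> [2]
  satisfied 1 clause(s); 4 remain; assigned so far: [3, 4]
unit clause [2] forces x2=T; simplify:
  satisfied 3 clause(s); 1 remain; assigned so far: [2, 3, 4]
unit clause [-1] forces x1=F; simplify:
  satisfied 1 clause(s); 0 remain; assigned so far: [1, 2, 3, 4]

Answer: x1=F x2=T x3=F x4=T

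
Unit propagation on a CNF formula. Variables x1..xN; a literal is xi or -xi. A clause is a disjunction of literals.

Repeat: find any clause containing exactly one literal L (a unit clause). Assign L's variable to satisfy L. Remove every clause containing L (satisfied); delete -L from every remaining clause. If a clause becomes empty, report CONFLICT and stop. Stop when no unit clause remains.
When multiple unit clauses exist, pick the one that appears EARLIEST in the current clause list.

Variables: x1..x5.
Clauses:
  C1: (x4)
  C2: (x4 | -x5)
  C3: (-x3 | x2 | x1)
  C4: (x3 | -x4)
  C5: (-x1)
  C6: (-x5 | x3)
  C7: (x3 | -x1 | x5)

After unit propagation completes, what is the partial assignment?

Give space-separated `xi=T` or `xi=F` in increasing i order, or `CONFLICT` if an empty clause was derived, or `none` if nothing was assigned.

unit clause [4] forces x4=T; simplify:
  drop -4 from [3, -4] -> [3]
  satisfied 2 clause(s); 5 remain; assigned so far: [4]
unit clause [3] forces x3=T; simplify:
  drop -3 from [-3, 2, 1] -> [2, 1]
  satisfied 3 clause(s); 2 remain; assigned so far: [3, 4]
unit clause [-1] forces x1=F; simplify:
  drop 1 from [2, 1] -> [2]
  satisfied 1 clause(s); 1 remain; assigned so far: [1, 3, 4]
unit clause [2] forces x2=T; simplify:
  satisfied 1 clause(s); 0 remain; assigned so far: [1, 2, 3, 4]

Answer: x1=F x2=T x3=T x4=T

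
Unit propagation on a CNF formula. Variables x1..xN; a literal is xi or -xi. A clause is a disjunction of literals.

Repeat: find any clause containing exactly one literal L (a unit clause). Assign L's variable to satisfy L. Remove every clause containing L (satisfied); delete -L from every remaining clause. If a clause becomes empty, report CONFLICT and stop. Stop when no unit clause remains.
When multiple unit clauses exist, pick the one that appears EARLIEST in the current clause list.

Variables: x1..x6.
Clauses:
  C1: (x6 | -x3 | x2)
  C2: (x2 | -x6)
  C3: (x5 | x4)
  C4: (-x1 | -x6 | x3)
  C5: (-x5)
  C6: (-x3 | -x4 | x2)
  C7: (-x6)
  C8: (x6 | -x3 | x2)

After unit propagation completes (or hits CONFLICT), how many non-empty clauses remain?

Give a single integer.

unit clause [-5] forces x5=F; simplify:
  drop 5 from [5, 4] -> [4]
  satisfied 1 clause(s); 7 remain; assigned so far: [5]
unit clause [4] forces x4=T; simplify:
  drop -4 from [-3, -4, 2] -> [-3, 2]
  satisfied 1 clause(s); 6 remain; assigned so far: [4, 5]
unit clause [-6] forces x6=F; simplify:
  drop 6 from [6, -3, 2] -> [-3, 2]
  drop 6 from [6, -3, 2] -> [-3, 2]
  satisfied 3 clause(s); 3 remain; assigned so far: [4, 5, 6]

Answer: 3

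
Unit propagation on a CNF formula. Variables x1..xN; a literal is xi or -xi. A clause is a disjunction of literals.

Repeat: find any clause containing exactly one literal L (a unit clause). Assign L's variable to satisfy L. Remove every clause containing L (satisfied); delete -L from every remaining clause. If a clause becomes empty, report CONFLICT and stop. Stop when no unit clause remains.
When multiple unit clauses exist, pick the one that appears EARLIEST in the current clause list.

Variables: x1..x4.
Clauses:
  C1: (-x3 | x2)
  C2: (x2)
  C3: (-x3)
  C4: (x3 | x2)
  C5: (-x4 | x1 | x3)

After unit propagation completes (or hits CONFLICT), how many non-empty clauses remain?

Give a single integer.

unit clause [2] forces x2=T; simplify:
  satisfied 3 clause(s); 2 remain; assigned so far: [2]
unit clause [-3] forces x3=F; simplify:
  drop 3 from [-4, 1, 3] -> [-4, 1]
  satisfied 1 clause(s); 1 remain; assigned so far: [2, 3]

Answer: 1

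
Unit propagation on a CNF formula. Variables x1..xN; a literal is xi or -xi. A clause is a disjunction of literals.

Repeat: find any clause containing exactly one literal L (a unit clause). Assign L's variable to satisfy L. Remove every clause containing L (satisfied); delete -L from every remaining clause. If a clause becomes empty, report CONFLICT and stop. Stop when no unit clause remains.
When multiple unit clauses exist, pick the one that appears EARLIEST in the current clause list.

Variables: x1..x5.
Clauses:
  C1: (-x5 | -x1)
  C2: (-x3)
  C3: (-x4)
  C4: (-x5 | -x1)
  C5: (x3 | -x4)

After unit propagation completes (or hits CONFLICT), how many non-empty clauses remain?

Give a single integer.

unit clause [-3] forces x3=F; simplify:
  drop 3 from [3, -4] -> [-4]
  satisfied 1 clause(s); 4 remain; assigned so far: [3]
unit clause [-4] forces x4=F; simplify:
  satisfied 2 clause(s); 2 remain; assigned so far: [3, 4]

Answer: 2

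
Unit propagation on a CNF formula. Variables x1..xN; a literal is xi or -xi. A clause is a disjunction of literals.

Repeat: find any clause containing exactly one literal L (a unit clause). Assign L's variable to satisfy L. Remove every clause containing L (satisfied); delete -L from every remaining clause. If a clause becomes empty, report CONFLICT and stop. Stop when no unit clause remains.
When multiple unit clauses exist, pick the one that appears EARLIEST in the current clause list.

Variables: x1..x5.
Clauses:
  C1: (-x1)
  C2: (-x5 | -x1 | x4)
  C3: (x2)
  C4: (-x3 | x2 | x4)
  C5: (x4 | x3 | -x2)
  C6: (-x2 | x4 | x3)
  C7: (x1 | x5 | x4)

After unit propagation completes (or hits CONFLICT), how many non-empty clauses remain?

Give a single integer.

unit clause [-1] forces x1=F; simplify:
  drop 1 from [1, 5, 4] -> [5, 4]
  satisfied 2 clause(s); 5 remain; assigned so far: [1]
unit clause [2] forces x2=T; simplify:
  drop -2 from [4, 3, -2] -> [4, 3]
  drop -2 from [-2, 4, 3] -> [4, 3]
  satisfied 2 clause(s); 3 remain; assigned so far: [1, 2]

Answer: 3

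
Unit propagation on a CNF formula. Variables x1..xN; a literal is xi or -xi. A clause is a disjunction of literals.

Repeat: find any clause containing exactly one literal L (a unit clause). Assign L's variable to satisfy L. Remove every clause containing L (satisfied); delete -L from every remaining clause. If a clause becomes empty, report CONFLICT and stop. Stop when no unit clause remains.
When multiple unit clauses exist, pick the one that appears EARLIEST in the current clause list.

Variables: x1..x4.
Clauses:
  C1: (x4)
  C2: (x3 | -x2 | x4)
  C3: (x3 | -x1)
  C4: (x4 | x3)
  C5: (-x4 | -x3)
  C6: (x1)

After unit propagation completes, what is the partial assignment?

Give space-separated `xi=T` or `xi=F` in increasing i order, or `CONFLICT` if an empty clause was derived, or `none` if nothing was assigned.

Answer: CONFLICT

Derivation:
unit clause [4] forces x4=T; simplify:
  drop -4 from [-4, -3] -> [-3]
  satisfied 3 clause(s); 3 remain; assigned so far: [4]
unit clause [-3] forces x3=F; simplify:
  drop 3 from [3, -1] -> [-1]
  satisfied 1 clause(s); 2 remain; assigned so far: [3, 4]
unit clause [-1] forces x1=F; simplify:
  drop 1 from [1] -> [] (empty!)
  satisfied 1 clause(s); 1 remain; assigned so far: [1, 3, 4]
CONFLICT (empty clause)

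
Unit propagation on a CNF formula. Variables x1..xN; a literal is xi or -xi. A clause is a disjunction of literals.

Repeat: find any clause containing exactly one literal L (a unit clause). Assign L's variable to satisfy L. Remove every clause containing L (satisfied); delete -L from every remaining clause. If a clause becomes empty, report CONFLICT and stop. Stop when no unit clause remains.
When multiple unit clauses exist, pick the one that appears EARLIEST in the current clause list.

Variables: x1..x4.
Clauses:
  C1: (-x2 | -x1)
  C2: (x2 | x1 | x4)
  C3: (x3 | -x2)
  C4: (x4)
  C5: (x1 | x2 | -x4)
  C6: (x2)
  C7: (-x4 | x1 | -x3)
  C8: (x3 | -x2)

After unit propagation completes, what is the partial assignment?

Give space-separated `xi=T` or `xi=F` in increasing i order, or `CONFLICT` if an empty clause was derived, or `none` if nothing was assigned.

unit clause [4] forces x4=T; simplify:
  drop -4 from [1, 2, -4] -> [1, 2]
  drop -4 from [-4, 1, -3] -> [1, -3]
  satisfied 2 clause(s); 6 remain; assigned so far: [4]
unit clause [2] forces x2=T; simplify:
  drop -2 from [-2, -1] -> [-1]
  drop -2 from [3, -2] -> [3]
  drop -2 from [3, -2] -> [3]
  satisfied 2 clause(s); 4 remain; assigned so far: [2, 4]
unit clause [-1] forces x1=F; simplify:
  drop 1 from [1, -3] -> [-3]
  satisfied 1 clause(s); 3 remain; assigned so far: [1, 2, 4]
unit clause [3] forces x3=T; simplify:
  drop -3 from [-3] -> [] (empty!)
  satisfied 2 clause(s); 1 remain; assigned so far: [1, 2, 3, 4]
CONFLICT (empty clause)

Answer: CONFLICT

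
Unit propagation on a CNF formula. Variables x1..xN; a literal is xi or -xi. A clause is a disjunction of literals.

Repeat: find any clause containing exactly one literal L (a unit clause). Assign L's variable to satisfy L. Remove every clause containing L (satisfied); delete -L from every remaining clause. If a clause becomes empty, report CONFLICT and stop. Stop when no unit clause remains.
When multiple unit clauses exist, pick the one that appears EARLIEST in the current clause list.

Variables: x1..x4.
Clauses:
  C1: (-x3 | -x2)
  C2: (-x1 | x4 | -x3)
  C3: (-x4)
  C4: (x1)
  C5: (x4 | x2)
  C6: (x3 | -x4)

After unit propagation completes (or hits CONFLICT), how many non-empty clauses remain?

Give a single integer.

unit clause [-4] forces x4=F; simplify:
  drop 4 from [-1, 4, -3] -> [-1, -3]
  drop 4 from [4, 2] -> [2]
  satisfied 2 clause(s); 4 remain; assigned so far: [4]
unit clause [1] forces x1=T; simplify:
  drop -1 from [-1, -3] -> [-3]
  satisfied 1 clause(s); 3 remain; assigned so far: [1, 4]
unit clause [-3] forces x3=F; simplify:
  satisfied 2 clause(s); 1 remain; assigned so far: [1, 3, 4]
unit clause [2] forces x2=T; simplify:
  satisfied 1 clause(s); 0 remain; assigned so far: [1, 2, 3, 4]

Answer: 0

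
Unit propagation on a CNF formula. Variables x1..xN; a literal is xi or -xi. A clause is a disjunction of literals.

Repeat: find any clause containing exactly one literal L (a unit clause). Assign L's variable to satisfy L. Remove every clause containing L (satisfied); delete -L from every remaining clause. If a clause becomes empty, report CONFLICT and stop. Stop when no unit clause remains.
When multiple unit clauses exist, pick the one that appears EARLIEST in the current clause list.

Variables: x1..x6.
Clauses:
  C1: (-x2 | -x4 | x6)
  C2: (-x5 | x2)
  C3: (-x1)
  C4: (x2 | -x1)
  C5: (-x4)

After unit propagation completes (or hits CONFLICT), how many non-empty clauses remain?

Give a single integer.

unit clause [-1] forces x1=F; simplify:
  satisfied 2 clause(s); 3 remain; assigned so far: [1]
unit clause [-4] forces x4=F; simplify:
  satisfied 2 clause(s); 1 remain; assigned so far: [1, 4]

Answer: 1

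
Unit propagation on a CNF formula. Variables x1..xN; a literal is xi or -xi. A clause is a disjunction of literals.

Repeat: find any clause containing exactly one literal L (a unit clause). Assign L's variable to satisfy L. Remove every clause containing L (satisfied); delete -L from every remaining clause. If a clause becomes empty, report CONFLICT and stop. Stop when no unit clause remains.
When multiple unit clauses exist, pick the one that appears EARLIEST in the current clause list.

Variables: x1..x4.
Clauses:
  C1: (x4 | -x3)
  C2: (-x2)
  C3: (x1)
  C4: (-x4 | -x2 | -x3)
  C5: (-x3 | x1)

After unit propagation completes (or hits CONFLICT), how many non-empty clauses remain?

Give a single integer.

Answer: 1

Derivation:
unit clause [-2] forces x2=F; simplify:
  satisfied 2 clause(s); 3 remain; assigned so far: [2]
unit clause [1] forces x1=T; simplify:
  satisfied 2 clause(s); 1 remain; assigned so far: [1, 2]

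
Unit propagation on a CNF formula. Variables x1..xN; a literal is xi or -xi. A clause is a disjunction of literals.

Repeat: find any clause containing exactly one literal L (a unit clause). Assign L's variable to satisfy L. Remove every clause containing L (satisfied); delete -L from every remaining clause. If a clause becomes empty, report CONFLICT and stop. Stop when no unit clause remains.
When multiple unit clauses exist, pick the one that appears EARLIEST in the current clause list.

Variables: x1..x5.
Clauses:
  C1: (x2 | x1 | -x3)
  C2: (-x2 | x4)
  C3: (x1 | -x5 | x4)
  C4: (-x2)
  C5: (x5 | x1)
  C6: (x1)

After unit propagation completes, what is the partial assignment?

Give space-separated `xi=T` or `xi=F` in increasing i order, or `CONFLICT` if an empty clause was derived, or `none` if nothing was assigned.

unit clause [-2] forces x2=F; simplify:
  drop 2 from [2, 1, -3] -> [1, -3]
  satisfied 2 clause(s); 4 remain; assigned so far: [2]
unit clause [1] forces x1=T; simplify:
  satisfied 4 clause(s); 0 remain; assigned so far: [1, 2]

Answer: x1=T x2=F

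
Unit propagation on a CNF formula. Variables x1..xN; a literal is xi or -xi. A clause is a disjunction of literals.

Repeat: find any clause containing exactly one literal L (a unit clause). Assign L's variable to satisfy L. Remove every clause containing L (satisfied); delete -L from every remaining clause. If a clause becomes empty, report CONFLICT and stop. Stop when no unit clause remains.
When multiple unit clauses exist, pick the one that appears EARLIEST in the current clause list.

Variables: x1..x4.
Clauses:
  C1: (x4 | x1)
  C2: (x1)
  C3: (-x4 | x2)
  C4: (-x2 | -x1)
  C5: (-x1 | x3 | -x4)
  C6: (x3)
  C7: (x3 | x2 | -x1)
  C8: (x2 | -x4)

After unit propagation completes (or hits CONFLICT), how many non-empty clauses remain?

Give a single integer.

Answer: 0

Derivation:
unit clause [1] forces x1=T; simplify:
  drop -1 from [-2, -1] -> [-2]
  drop -1 from [-1, 3, -4] -> [3, -4]
  drop -1 from [3, 2, -1] -> [3, 2]
  satisfied 2 clause(s); 6 remain; assigned so far: [1]
unit clause [-2] forces x2=F; simplify:
  drop 2 from [-4, 2] -> [-4]
  drop 2 from [3, 2] -> [3]
  drop 2 from [2, -4] -> [-4]
  satisfied 1 clause(s); 5 remain; assigned so far: [1, 2]
unit clause [-4] forces x4=F; simplify:
  satisfied 3 clause(s); 2 remain; assigned so far: [1, 2, 4]
unit clause [3] forces x3=T; simplify:
  satisfied 2 clause(s); 0 remain; assigned so far: [1, 2, 3, 4]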